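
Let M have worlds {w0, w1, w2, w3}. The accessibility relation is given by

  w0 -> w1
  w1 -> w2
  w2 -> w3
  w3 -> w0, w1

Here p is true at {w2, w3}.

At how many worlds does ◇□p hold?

w0: successors {w1}; □p there: w1:T. ✓
w1: successors {w2}; □p there: w2:T. ✓
w2: successors {w3}; □p there: w3:F. ✗
w3: successors {w0, w1}; □p there: w0:F, w1:T. ✓
Satisfying worlds: {w0, w1, w3}.

3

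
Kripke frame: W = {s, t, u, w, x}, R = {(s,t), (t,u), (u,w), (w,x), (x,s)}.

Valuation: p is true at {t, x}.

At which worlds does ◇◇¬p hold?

{s, t, w}

s: successors {t}; ◇¬p there: t:T. ✓
t: successors {u}; ◇¬p there: u:T. ✓
u: successors {w}; ◇¬p there: w:F. ✗
w: successors {x}; ◇¬p there: x:T. ✓
x: successors {s}; ◇¬p there: s:F. ✗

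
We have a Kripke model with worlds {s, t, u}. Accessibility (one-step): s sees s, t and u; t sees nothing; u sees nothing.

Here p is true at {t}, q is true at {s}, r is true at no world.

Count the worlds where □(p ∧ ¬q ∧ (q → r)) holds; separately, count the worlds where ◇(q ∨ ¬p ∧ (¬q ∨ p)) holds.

For □(p ∧ ¬q ∧ (q → r)):
s: successors {s, t, u}; p ∧ ¬q ∧ (q → r) there: s:F, t:T, u:F. ✗
t: no successors, so □(p ∧ ¬q ∧ (q → r)) holds vacuously. ✓
u: no successors, so □(p ∧ ¬q ∧ (q → r)) holds vacuously. ✓
— 2 worlds.
For ◇(q ∨ ¬p ∧ (¬q ∨ p)):
s: successors {s, t, u}; q ∨ ¬p ∧ (¬q ∨ p) there: s:T, t:F, u:T. ✓
t: no successors, so ◇(q ∨ ¬p ∧ (¬q ∨ p)) fails. ✗
u: no successors, so ◇(q ∨ ¬p ∧ (¬q ∨ p)) fails. ✗
— 1 world.

2 and 1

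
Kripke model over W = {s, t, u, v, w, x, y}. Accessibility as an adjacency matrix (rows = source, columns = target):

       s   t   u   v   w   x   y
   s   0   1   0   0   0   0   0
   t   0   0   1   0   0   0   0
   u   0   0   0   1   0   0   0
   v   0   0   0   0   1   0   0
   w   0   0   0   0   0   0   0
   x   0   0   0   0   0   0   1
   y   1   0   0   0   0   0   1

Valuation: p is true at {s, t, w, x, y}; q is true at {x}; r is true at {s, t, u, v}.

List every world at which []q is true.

s: successors {t}; q there: t:F. ✗
t: successors {u}; q there: u:F. ✗
u: successors {v}; q there: v:F. ✗
v: successors {w}; q there: w:F. ✗
w: no successors, so []q holds vacuously. ✓
x: successors {y}; q there: y:F. ✗
y: successors {s, y}; q there: s:F, y:F. ✗

{w}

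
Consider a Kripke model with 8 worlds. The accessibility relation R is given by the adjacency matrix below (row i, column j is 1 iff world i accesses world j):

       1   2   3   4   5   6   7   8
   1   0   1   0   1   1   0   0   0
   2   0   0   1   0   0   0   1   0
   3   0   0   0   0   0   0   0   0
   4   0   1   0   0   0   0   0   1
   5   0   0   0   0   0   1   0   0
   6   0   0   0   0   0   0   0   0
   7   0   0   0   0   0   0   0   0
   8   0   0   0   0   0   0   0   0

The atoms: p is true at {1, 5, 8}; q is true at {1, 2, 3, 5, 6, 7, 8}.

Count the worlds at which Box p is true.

4

1: successors {2, 4, 5}; p there: 2:F, 4:F, 5:T. ✗
2: successors {3, 7}; p there: 3:F, 7:F. ✗
3: no successors, so Box p holds vacuously. ✓
4: successors {2, 8}; p there: 2:F, 8:T. ✗
5: successors {6}; p there: 6:F. ✗
6: no successors, so Box p holds vacuously. ✓
7: no successors, so Box p holds vacuously. ✓
8: no successors, so Box p holds vacuously. ✓
Satisfying worlds: {3, 6, 7, 8}.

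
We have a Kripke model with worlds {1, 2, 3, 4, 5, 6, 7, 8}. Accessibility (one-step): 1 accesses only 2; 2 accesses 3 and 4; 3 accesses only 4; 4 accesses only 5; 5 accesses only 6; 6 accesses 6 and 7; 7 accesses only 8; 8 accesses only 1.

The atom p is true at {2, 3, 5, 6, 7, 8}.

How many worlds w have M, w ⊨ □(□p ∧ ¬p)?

2

1: successors {2}; □p ∧ ¬p there: 2:F. ✗
2: successors {3, 4}; □p ∧ ¬p there: 3:F, 4:T. ✗
3: successors {4}; □p ∧ ¬p there: 4:T. ✓
4: successors {5}; □p ∧ ¬p there: 5:F. ✗
5: successors {6}; □p ∧ ¬p there: 6:F. ✗
6: successors {6, 7}; □p ∧ ¬p there: 6:F, 7:F. ✗
7: successors {8}; □p ∧ ¬p there: 8:F. ✗
8: successors {1}; □p ∧ ¬p there: 1:T. ✓
Satisfying worlds: {3, 8}.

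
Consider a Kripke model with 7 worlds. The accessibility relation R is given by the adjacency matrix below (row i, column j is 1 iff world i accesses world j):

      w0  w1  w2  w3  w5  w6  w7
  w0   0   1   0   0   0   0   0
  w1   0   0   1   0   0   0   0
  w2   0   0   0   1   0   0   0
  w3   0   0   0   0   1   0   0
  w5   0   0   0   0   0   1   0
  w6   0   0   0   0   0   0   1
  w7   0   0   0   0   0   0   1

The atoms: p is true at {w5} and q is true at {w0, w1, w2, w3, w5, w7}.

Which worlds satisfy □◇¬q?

{w3}

w0: successors {w1}; ◇¬q there: w1:F. ✗
w1: successors {w2}; ◇¬q there: w2:F. ✗
w2: successors {w3}; ◇¬q there: w3:F. ✗
w3: successors {w5}; ◇¬q there: w5:T. ✓
w5: successors {w6}; ◇¬q there: w6:F. ✗
w6: successors {w7}; ◇¬q there: w7:F. ✗
w7: successors {w7}; ◇¬q there: w7:F. ✗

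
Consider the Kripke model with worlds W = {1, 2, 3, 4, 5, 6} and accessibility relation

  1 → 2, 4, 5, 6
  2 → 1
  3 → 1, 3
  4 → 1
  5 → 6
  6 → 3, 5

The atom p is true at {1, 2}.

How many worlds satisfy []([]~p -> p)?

1: successors {2, 4, 5, 6}; []~p -> p there: 2:T, 4:T, 5:F, 6:F. ✗
2: successors {1}; []~p -> p there: 1:T. ✓
3: successors {1, 3}; []~p -> p there: 1:T, 3:T. ✓
4: successors {1}; []~p -> p there: 1:T. ✓
5: successors {6}; []~p -> p there: 6:F. ✗
6: successors {3, 5}; []~p -> p there: 3:T, 5:F. ✗
Satisfying worlds: {2, 3, 4}.

3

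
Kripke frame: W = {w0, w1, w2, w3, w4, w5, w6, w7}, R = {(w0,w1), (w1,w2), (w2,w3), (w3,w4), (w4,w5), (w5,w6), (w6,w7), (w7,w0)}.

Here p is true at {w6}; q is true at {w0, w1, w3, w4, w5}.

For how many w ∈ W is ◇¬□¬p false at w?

w0: successors {w1}; ¬□¬p there: w1:F. ✗
w1: successors {w2}; ¬□¬p there: w2:F. ✗
w2: successors {w3}; ¬□¬p there: w3:F. ✗
w3: successors {w4}; ¬□¬p there: w4:F. ✗
w4: successors {w5}; ¬□¬p there: w5:T. ✓
w5: successors {w6}; ¬□¬p there: w6:F. ✗
w6: successors {w7}; ¬□¬p there: w7:F. ✗
w7: successors {w0}; ¬□¬p there: w0:F. ✗
Satisfying worlds: {w4}.
So ◇¬□¬p fails at the other 7 worlds.

7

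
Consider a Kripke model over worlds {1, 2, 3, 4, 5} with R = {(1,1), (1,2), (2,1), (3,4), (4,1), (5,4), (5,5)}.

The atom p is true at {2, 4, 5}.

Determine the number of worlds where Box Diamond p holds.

1: successors {1, 2}; Diamond p there: 1:T, 2:F. ✗
2: successors {1}; Diamond p there: 1:T. ✓
3: successors {4}; Diamond p there: 4:F. ✗
4: successors {1}; Diamond p there: 1:T. ✓
5: successors {4, 5}; Diamond p there: 4:F, 5:T. ✗
Satisfying worlds: {2, 4}.

2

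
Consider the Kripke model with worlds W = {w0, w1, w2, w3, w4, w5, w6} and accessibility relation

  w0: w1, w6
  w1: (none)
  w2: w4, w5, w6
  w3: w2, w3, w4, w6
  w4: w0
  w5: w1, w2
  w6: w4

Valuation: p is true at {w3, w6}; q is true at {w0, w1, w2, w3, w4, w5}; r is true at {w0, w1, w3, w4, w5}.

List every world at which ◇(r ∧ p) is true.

w0: successors {w1, w6}; r ∧ p there: w1:F, w6:F. ✗
w1: no successors, so ◇(r ∧ p) fails. ✗
w2: successors {w4, w5, w6}; r ∧ p there: w4:F, w5:F, w6:F. ✗
w3: successors {w2, w3, w4, w6}; r ∧ p there: w2:F, w3:T, w4:F, w6:F. ✓
w4: successors {w0}; r ∧ p there: w0:F. ✗
w5: successors {w1, w2}; r ∧ p there: w1:F, w2:F. ✗
w6: successors {w4}; r ∧ p there: w4:F. ✗

{w3}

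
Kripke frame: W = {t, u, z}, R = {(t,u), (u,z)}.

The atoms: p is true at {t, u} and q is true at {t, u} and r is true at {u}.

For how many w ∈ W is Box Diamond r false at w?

t: successors {u}; Diamond r there: u:F. ✗
u: successors {z}; Diamond r there: z:F. ✗
z: no successors, so Box Diamond r holds vacuously. ✓
Satisfying worlds: {z}.
So Box Diamond r fails at the other 2 worlds.

2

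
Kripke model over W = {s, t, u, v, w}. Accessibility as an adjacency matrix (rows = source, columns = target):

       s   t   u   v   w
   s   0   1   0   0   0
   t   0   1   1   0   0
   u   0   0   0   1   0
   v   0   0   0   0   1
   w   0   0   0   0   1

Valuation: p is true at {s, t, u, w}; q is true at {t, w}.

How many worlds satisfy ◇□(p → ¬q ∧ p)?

s: successors {t}; □(p → ¬q ∧ p) there: t:F. ✗
t: successors {t, u}; □(p → ¬q ∧ p) there: t:F, u:T. ✓
u: successors {v}; □(p → ¬q ∧ p) there: v:F. ✗
v: successors {w}; □(p → ¬q ∧ p) there: w:F. ✗
w: successors {w}; □(p → ¬q ∧ p) there: w:F. ✗
Satisfying worlds: {t}.

1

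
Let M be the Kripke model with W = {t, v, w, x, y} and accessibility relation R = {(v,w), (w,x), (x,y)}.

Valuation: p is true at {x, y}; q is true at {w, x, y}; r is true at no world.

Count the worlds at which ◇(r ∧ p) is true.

0

t: no successors, so ◇(r ∧ p) fails. ✗
v: successors {w}; r ∧ p there: w:F. ✗
w: successors {x}; r ∧ p there: x:F. ✗
x: successors {y}; r ∧ p there: y:F. ✗
y: no successors, so ◇(r ∧ p) fails. ✗
Satisfying worlds: ∅.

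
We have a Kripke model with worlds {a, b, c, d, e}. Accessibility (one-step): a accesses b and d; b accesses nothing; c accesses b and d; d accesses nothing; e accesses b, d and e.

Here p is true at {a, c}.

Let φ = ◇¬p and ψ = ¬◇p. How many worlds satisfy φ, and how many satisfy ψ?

For ◇¬p:
a: successors {b, d}; ¬p there: b:T, d:T. ✓
b: no successors, so ◇¬p fails. ✗
c: successors {b, d}; ¬p there: b:T, d:T. ✓
d: no successors, so ◇¬p fails. ✗
e: successors {b, d, e}; ¬p there: b:T, d:T, e:T. ✓
— 3 worlds.
For ¬◇p:
a: ◇p is F. ✓
b: ◇p is F. ✓
c: ◇p is F. ✓
d: ◇p is F. ✓
e: ◇p is F. ✓
— 5 worlds.

3 and 5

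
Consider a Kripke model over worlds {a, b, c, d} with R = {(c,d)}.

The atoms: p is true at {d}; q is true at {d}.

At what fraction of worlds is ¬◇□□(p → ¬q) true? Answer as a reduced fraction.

a: ◇□□(p → ¬q) is F. ✓
b: ◇□□(p → ¬q) is F. ✓
c: ◇□□(p → ¬q) is T. ✗
d: ◇□□(p → ¬q) is F. ✓
That's 3 of 4 worlds, so 3/4.

3/4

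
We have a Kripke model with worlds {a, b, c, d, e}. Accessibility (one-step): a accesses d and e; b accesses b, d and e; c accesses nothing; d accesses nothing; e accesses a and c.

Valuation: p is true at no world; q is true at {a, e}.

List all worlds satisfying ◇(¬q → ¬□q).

a: successors {d, e}; ¬q → ¬□q there: d:F, e:T. ✓
b: successors {b, d, e}; ¬q → ¬□q there: b:T, d:F, e:T. ✓
c: no successors, so ◇(¬q → ¬□q) fails. ✗
d: no successors, so ◇(¬q → ¬□q) fails. ✗
e: successors {a, c}; ¬q → ¬□q there: a:T, c:F. ✓

{a, b, e}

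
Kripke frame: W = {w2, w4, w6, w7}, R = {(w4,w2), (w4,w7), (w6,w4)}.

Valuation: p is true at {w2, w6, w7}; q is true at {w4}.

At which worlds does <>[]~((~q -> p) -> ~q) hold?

w2: no successors, so <>[]~((~q -> p) -> ~q) fails. ✗
w4: successors {w2, w7}; []~((~q -> p) -> ~q) there: w2:T, w7:T. ✓
w6: successors {w4}; []~((~q -> p) -> ~q) there: w4:F. ✗
w7: no successors, so <>[]~((~q -> p) -> ~q) fails. ✗

{w4}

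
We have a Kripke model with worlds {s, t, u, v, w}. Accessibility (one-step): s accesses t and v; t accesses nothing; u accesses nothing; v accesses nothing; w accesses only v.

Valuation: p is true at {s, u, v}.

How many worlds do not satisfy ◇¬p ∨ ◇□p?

3

s: ◇¬p is T, ◇□p is T. ✓
t: ◇¬p is F, ◇□p is F. ✗
u: ◇¬p is F, ◇□p is F. ✗
v: ◇¬p is F, ◇□p is F. ✗
w: ◇¬p is F, ◇□p is T. ✓
Satisfying worlds: {s, w}.
So ◇¬p ∨ ◇□p fails at the other 3 worlds.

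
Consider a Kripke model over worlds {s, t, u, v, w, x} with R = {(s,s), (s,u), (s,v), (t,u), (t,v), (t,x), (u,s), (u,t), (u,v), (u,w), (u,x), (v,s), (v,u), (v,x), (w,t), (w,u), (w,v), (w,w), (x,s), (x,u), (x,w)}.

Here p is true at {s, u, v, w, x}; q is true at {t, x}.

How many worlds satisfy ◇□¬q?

5

s: successors {s, u, v}; □¬q there: s:T, u:F, v:F. ✓
t: successors {u, v, x}; □¬q there: u:F, v:F, x:T. ✓
u: successors {s, t, v, w, x}; □¬q there: s:T, t:F, v:F, w:F, x:T. ✓
v: successors {s, u, x}; □¬q there: s:T, u:F, x:T. ✓
w: successors {t, u, v, w}; □¬q there: t:F, u:F, v:F, w:F. ✗
x: successors {s, u, w}; □¬q there: s:T, u:F, w:F. ✓
Satisfying worlds: {s, t, u, v, x}.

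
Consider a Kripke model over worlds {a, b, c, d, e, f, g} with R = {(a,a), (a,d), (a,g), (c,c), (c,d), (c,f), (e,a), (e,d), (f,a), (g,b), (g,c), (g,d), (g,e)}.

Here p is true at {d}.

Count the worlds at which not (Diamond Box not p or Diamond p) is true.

a: Diamond Box not p or Diamond p is T. ✗
b: Diamond Box not p or Diamond p is F. ✓
c: Diamond Box not p or Diamond p is T. ✗
d: Diamond Box not p or Diamond p is F. ✓
e: Diamond Box not p or Diamond p is T. ✗
f: Diamond Box not p or Diamond p is F. ✓
g: Diamond Box not p or Diamond p is T. ✗
Satisfying worlds: {b, d, f}.

3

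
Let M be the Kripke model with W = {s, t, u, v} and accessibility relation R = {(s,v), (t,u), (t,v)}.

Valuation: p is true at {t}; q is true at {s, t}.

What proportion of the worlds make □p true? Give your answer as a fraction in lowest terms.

1/2

s: successors {v}; p there: v:F. ✗
t: successors {u, v}; p there: u:F, v:F. ✗
u: no successors, so □p holds vacuously. ✓
v: no successors, so □p holds vacuously. ✓
That's 2 of 4 worlds, so 2/4 = 1/2.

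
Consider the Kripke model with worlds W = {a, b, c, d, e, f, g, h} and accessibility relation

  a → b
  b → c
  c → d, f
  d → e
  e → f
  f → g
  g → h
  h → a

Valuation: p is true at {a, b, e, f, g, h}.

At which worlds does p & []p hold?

{a, e, f, g, h}

a: p is T, []p is T. ✓
b: p is T, []p is F. ✗
c: p is F, []p is F. ✗
d: p is F, []p is T. ✗
e: p is T, []p is T. ✓
f: p is T, []p is T. ✓
g: p is T, []p is T. ✓
h: p is T, []p is T. ✓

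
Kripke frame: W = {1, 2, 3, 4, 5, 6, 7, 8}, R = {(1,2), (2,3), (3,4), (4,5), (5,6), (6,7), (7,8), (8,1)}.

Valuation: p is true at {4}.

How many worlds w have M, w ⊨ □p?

1

1: successors {2}; p there: 2:F. ✗
2: successors {3}; p there: 3:F. ✗
3: successors {4}; p there: 4:T. ✓
4: successors {5}; p there: 5:F. ✗
5: successors {6}; p there: 6:F. ✗
6: successors {7}; p there: 7:F. ✗
7: successors {8}; p there: 8:F. ✗
8: successors {1}; p there: 1:F. ✗
Satisfying worlds: {3}.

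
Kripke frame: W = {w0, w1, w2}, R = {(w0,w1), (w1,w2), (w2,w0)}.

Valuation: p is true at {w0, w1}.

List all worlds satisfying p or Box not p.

w0: p is T, Box not p is F. ✓
w1: p is T, Box not p is T. ✓
w2: p is F, Box not p is F. ✗

{w0, w1}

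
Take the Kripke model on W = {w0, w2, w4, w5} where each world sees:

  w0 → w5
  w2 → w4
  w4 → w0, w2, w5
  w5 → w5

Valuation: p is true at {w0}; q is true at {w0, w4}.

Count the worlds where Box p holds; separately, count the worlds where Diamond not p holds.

0 and 4

For Box p:
w0: successors {w5}; p there: w5:F. ✗
w2: successors {w4}; p there: w4:F. ✗
w4: successors {w0, w2, w5}; p there: w0:T, w2:F, w5:F. ✗
w5: successors {w5}; p there: w5:F. ✗
— 0 worlds.
For Diamond not p:
w0: successors {w5}; not p there: w5:T. ✓
w2: successors {w4}; not p there: w4:T. ✓
w4: successors {w0, w2, w5}; not p there: w0:F, w2:T, w5:T. ✓
w5: successors {w5}; not p there: w5:T. ✓
— 4 worlds.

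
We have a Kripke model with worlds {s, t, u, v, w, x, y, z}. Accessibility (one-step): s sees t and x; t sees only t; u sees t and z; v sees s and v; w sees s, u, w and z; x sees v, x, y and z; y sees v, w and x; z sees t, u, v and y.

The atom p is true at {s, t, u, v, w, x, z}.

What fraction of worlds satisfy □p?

s: successors {t, x}; p there: t:T, x:T. ✓
t: successors {t}; p there: t:T. ✓
u: successors {t, z}; p there: t:T, z:T. ✓
v: successors {s, v}; p there: s:T, v:T. ✓
w: successors {s, u, w, z}; p there: s:T, u:T, w:T, z:T. ✓
x: successors {v, x, y, z}; p there: v:T, x:T, y:F, z:T. ✗
y: successors {v, w, x}; p there: v:T, w:T, x:T. ✓
z: successors {t, u, v, y}; p there: t:T, u:T, v:T, y:F. ✗
That's 6 of 8 worlds, so 6/8 = 3/4.

3/4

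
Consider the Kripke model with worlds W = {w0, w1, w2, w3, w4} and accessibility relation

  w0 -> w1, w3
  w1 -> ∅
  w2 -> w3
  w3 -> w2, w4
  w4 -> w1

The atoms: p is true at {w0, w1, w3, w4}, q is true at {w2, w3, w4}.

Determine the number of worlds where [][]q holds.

4

w0: successors {w1, w3}; []q there: w1:T, w3:T. ✓
w1: no successors, so [][]q holds vacuously. ✓
w2: successors {w3}; []q there: w3:T. ✓
w3: successors {w2, w4}; []q there: w2:T, w4:F. ✗
w4: successors {w1}; []q there: w1:T. ✓
Satisfying worlds: {w0, w1, w2, w4}.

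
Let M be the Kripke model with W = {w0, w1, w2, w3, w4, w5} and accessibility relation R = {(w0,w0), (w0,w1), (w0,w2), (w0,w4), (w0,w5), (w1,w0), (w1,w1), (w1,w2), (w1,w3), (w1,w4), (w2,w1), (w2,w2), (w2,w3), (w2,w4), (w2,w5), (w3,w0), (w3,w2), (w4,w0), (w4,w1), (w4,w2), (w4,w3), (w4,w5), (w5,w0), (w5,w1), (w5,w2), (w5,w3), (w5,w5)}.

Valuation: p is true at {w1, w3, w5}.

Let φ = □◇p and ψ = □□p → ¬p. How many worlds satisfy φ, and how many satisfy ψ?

For □◇p:
w0: successors {w0, w1, w2, w4, w5}; ◇p there: w0:T, w1:T, w2:T, w4:T, w5:T. ✓
w1: successors {w0, w1, w2, w3, w4}; ◇p there: w0:T, w1:T, w2:T, w3:F, w4:T. ✗
w2: successors {w1, w2, w3, w4, w5}; ◇p there: w1:T, w2:T, w3:F, w4:T, w5:T. ✗
w3: successors {w0, w2}; ◇p there: w0:T, w2:T. ✓
w4: successors {w0, w1, w2, w3, w5}; ◇p there: w0:T, w1:T, w2:T, w3:F, w5:T. ✗
w5: successors {w0, w1, w2, w3, w5}; ◇p there: w0:T, w1:T, w2:T, w3:F, w5:T. ✗
— 2 worlds.
For □□p → ¬p:
w0: □□p is F, ¬p is T. ✓
w1: □□p is F, ¬p is F. ✓
w2: □□p is F, ¬p is T. ✓
w3: □□p is F, ¬p is F. ✓
w4: □□p is F, ¬p is T. ✓
w5: □□p is F, ¬p is F. ✓
— 6 worlds.

2 and 6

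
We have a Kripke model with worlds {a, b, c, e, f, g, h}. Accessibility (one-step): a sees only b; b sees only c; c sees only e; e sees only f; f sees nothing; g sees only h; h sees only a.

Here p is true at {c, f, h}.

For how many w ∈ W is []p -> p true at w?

4

a: []p is F, p is F. ✓
b: []p is T, p is F. ✗
c: []p is F, p is T. ✓
e: []p is T, p is F. ✗
f: []p is T, p is T. ✓
g: []p is T, p is F. ✗
h: []p is F, p is T. ✓
Satisfying worlds: {a, c, f, h}.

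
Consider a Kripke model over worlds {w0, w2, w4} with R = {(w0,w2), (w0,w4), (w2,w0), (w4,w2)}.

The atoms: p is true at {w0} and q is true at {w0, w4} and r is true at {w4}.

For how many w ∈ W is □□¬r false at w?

1

w0: successors {w2, w4}; □¬r there: w2:T, w4:T. ✓
w2: successors {w0}; □¬r there: w0:F. ✗
w4: successors {w2}; □¬r there: w2:T. ✓
Satisfying worlds: {w0, w4}.
So □□¬r fails at the other 1 world.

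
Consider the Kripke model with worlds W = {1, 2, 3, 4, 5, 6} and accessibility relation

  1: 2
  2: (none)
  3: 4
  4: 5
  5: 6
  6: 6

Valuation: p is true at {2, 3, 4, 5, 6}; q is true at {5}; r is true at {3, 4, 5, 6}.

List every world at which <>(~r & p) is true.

1: successors {2}; ~r & p there: 2:T. ✓
2: no successors, so <>(~r & p) fails. ✗
3: successors {4}; ~r & p there: 4:F. ✗
4: successors {5}; ~r & p there: 5:F. ✗
5: successors {6}; ~r & p there: 6:F. ✗
6: successors {6}; ~r & p there: 6:F. ✗

{1}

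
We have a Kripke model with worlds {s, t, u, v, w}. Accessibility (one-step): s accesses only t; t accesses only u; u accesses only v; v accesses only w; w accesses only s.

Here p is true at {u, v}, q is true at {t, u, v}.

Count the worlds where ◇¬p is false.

s: successors {t}; ¬p there: t:T. ✓
t: successors {u}; ¬p there: u:F. ✗
u: successors {v}; ¬p there: v:F. ✗
v: successors {w}; ¬p there: w:T. ✓
w: successors {s}; ¬p there: s:T. ✓
Satisfying worlds: {s, v, w}.
So ◇¬p fails at the other 2 worlds.

2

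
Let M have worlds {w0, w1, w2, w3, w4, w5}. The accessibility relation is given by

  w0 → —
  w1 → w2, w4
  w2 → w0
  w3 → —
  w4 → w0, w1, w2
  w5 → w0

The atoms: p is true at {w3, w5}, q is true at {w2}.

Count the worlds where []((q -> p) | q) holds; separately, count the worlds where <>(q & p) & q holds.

For []((q -> p) | q):
w0: no successors, so []((q -> p) | q) holds vacuously. ✓
w1: successors {w2, w4}; (q -> p) | q there: w2:T, w4:T. ✓
w2: successors {w0}; (q -> p) | q there: w0:T. ✓
w3: no successors, so []((q -> p) | q) holds vacuously. ✓
w4: successors {w0, w1, w2}; (q -> p) | q there: w0:T, w1:T, w2:T. ✓
w5: successors {w0}; (q -> p) | q there: w0:T. ✓
— 6 worlds.
For <>(q & p) & q:
w0: <>(q & p) is F, q is F. ✗
w1: <>(q & p) is F, q is F. ✗
w2: <>(q & p) is F, q is T. ✗
w3: <>(q & p) is F, q is F. ✗
w4: <>(q & p) is F, q is F. ✗
w5: <>(q & p) is F, q is F. ✗
— 0 worlds.

6 and 0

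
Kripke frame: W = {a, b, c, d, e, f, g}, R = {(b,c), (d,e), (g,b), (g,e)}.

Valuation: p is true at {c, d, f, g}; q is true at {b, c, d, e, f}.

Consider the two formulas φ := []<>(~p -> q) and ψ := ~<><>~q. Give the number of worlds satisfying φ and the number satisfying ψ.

4 and 7

For []<>(~p -> q):
a: no successors, so []<>(~p -> q) holds vacuously. ✓
b: successors {c}; <>(~p -> q) there: c:F. ✗
c: no successors, so []<>(~p -> q) holds vacuously. ✓
d: successors {e}; <>(~p -> q) there: e:F. ✗
e: no successors, so []<>(~p -> q) holds vacuously. ✓
f: no successors, so []<>(~p -> q) holds vacuously. ✓
g: successors {b, e}; <>(~p -> q) there: b:T, e:F. ✗
— 4 worlds.
For ~<><>~q:
a: <><>~q is F. ✓
b: <><>~q is F. ✓
c: <><>~q is F. ✓
d: <><>~q is F. ✓
e: <><>~q is F. ✓
f: <><>~q is F. ✓
g: <><>~q is F. ✓
— 7 worlds.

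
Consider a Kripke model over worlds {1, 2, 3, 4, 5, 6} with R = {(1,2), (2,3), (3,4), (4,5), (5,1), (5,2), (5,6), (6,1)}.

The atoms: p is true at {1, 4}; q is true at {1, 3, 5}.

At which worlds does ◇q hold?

{2, 4, 5, 6}

1: successors {2}; q there: 2:F. ✗
2: successors {3}; q there: 3:T. ✓
3: successors {4}; q there: 4:F. ✗
4: successors {5}; q there: 5:T. ✓
5: successors {1, 2, 6}; q there: 1:T, 2:F, 6:F. ✓
6: successors {1}; q there: 1:T. ✓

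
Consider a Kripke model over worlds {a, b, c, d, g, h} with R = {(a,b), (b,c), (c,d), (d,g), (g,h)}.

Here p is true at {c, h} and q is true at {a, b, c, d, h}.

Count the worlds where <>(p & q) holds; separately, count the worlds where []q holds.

For <>(p & q):
a: successors {b}; p & q there: b:F. ✗
b: successors {c}; p & q there: c:T. ✓
c: successors {d}; p & q there: d:F. ✗
d: successors {g}; p & q there: g:F. ✗
g: successors {h}; p & q there: h:T. ✓
h: no successors, so <>(p & q) fails. ✗
— 2 worlds.
For []q:
a: successors {b}; q there: b:T. ✓
b: successors {c}; q there: c:T. ✓
c: successors {d}; q there: d:T. ✓
d: successors {g}; q there: g:F. ✗
g: successors {h}; q there: h:T. ✓
h: no successors, so []q holds vacuously. ✓
— 5 worlds.

2 and 5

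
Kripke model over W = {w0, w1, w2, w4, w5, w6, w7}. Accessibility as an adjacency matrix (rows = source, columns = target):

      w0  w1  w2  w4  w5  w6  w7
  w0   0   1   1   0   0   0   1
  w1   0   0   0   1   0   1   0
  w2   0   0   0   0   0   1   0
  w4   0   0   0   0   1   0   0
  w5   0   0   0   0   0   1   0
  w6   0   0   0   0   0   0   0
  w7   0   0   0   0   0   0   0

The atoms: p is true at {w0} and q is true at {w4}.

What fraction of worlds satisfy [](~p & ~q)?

6/7

w0: successors {w1, w2, w7}; ~p & ~q there: w1:T, w2:T, w7:T. ✓
w1: successors {w4, w6}; ~p & ~q there: w4:F, w6:T. ✗
w2: successors {w6}; ~p & ~q there: w6:T. ✓
w4: successors {w5}; ~p & ~q there: w5:T. ✓
w5: successors {w6}; ~p & ~q there: w6:T. ✓
w6: no successors, so [](~p & ~q) holds vacuously. ✓
w7: no successors, so [](~p & ~q) holds vacuously. ✓
That's 6 of 7 worlds, so 6/7.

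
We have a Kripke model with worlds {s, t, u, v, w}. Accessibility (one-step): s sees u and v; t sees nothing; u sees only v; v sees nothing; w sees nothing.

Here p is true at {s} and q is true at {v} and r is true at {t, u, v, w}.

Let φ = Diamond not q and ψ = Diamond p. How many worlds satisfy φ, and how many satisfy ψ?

1 and 0

For Diamond not q:
s: successors {u, v}; not q there: u:T, v:F. ✓
t: no successors, so Diamond not q fails. ✗
u: successors {v}; not q there: v:F. ✗
v: no successors, so Diamond not q fails. ✗
w: no successors, so Diamond not q fails. ✗
— 1 world.
For Diamond p:
s: successors {u, v}; p there: u:F, v:F. ✗
t: no successors, so Diamond p fails. ✗
u: successors {v}; p there: v:F. ✗
v: no successors, so Diamond p fails. ✗
w: no successors, so Diamond p fails. ✗
— 0 worlds.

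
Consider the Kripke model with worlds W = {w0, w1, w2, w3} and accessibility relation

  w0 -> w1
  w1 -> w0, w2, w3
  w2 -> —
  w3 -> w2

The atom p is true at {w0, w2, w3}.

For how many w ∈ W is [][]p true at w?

w0: successors {w1}; []p there: w1:T. ✓
w1: successors {w0, w2, w3}; []p there: w0:F, w2:T, w3:T. ✗
w2: no successors, so [][]p holds vacuously. ✓
w3: successors {w2}; []p there: w2:T. ✓
Satisfying worlds: {w0, w2, w3}.

3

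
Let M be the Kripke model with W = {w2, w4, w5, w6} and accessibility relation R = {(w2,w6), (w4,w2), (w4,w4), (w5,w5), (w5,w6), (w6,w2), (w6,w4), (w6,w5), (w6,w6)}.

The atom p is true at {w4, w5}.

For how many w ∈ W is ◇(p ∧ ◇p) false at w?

1

w2: successors {w6}; p ∧ ◇p there: w6:F. ✗
w4: successors {w2, w4}; p ∧ ◇p there: w2:F, w4:T. ✓
w5: successors {w5, w6}; p ∧ ◇p there: w5:T, w6:F. ✓
w6: successors {w2, w4, w5, w6}; p ∧ ◇p there: w2:F, w4:T, w5:T, w6:F. ✓
Satisfying worlds: {w4, w5, w6}.
So ◇(p ∧ ◇p) fails at the other 1 world.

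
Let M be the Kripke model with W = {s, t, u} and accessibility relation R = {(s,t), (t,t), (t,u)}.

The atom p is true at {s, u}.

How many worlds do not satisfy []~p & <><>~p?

2

s: []~p is T, <><>~p is T. ✓
t: []~p is F, <><>~p is T. ✗
u: []~p is T, <><>~p is F. ✗
Satisfying worlds: {s}.
So []~p & <><>~p fails at the other 2 worlds.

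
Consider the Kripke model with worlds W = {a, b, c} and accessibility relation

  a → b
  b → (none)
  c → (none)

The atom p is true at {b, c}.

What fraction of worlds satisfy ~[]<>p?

a: []<>p is F. ✓
b: []<>p is T. ✗
c: []<>p is T. ✗
That's 1 of 3 worlds, so 1/3.

1/3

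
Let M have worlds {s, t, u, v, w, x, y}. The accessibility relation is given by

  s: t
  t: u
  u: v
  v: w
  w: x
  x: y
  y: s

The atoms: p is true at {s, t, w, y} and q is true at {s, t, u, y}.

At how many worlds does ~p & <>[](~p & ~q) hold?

1

s: ~p is F, <>[](~p & ~q) is F. ✗
t: ~p is F, <>[](~p & ~q) is T. ✗
u: ~p is T, <>[](~p & ~q) is F. ✗
v: ~p is T, <>[](~p & ~q) is T. ✓
w: ~p is F, <>[](~p & ~q) is F. ✗
x: ~p is T, <>[](~p & ~q) is F. ✗
y: ~p is F, <>[](~p & ~q) is F. ✗
Satisfying worlds: {v}.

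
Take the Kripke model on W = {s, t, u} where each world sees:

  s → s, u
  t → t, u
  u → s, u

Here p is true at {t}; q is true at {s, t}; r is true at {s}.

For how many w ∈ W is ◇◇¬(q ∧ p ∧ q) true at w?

3

s: successors {s, u}; ◇¬(q ∧ p ∧ q) there: s:T, u:T. ✓
t: successors {t, u}; ◇¬(q ∧ p ∧ q) there: t:T, u:T. ✓
u: successors {s, u}; ◇¬(q ∧ p ∧ q) there: s:T, u:T. ✓
Satisfying worlds: {s, t, u}.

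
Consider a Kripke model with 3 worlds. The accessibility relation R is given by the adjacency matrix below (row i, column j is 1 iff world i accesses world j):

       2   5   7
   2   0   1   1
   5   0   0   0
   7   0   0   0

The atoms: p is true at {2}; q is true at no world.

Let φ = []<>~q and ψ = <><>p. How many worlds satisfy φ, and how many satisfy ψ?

2 and 0

For []<>~q:
2: successors {5, 7}; <>~q there: 5:F, 7:F. ✗
5: no successors, so []<>~q holds vacuously. ✓
7: no successors, so []<>~q holds vacuously. ✓
— 2 worlds.
For <><>p:
2: successors {5, 7}; <>p there: 5:F, 7:F. ✗
5: no successors, so <><>p fails. ✗
7: no successors, so <><>p fails. ✗
— 0 worlds.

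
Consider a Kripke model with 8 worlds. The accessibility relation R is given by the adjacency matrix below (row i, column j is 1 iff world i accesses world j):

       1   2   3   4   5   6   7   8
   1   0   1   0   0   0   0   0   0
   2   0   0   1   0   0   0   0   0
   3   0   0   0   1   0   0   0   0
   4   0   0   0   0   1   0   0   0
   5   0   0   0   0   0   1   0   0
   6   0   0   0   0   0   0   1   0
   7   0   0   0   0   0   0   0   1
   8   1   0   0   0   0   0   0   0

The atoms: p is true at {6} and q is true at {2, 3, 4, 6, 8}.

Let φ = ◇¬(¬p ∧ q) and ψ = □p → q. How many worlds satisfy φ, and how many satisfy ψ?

4 and 7

For ◇¬(¬p ∧ q):
1: successors {2}; ¬(¬p ∧ q) there: 2:F. ✗
2: successors {3}; ¬(¬p ∧ q) there: 3:F. ✗
3: successors {4}; ¬(¬p ∧ q) there: 4:F. ✗
4: successors {5}; ¬(¬p ∧ q) there: 5:T. ✓
5: successors {6}; ¬(¬p ∧ q) there: 6:T. ✓
6: successors {7}; ¬(¬p ∧ q) there: 7:T. ✓
7: successors {8}; ¬(¬p ∧ q) there: 8:F. ✗
8: successors {1}; ¬(¬p ∧ q) there: 1:T. ✓
— 4 worlds.
For □p → q:
1: □p is F, q is F. ✓
2: □p is F, q is T. ✓
3: □p is F, q is T. ✓
4: □p is F, q is T. ✓
5: □p is T, q is F. ✗
6: □p is F, q is T. ✓
7: □p is F, q is F. ✓
8: □p is F, q is T. ✓
— 7 worlds.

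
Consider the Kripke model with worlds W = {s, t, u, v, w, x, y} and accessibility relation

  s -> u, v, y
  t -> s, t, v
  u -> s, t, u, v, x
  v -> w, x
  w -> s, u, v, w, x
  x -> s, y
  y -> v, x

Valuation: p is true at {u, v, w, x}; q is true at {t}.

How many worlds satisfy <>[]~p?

s: successors {u, v, y}; []~p there: u:F, v:F, y:F. ✗
t: successors {s, t, v}; []~p there: s:F, t:F, v:F. ✗
u: successors {s, t, u, v, x}; []~p there: s:F, t:F, u:F, v:F, x:T. ✓
v: successors {w, x}; []~p there: w:F, x:T. ✓
w: successors {s, u, v, w, x}; []~p there: s:F, u:F, v:F, w:F, x:T. ✓
x: successors {s, y}; []~p there: s:F, y:F. ✗
y: successors {v, x}; []~p there: v:F, x:T. ✓
Satisfying worlds: {u, v, w, y}.

4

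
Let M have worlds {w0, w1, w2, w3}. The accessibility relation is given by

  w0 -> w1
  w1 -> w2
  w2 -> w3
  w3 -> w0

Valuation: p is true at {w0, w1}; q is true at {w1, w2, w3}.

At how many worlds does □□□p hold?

2

w0: successors {w1}; □□p there: w1:F. ✗
w1: successors {w2}; □□p there: w2:T. ✓
w2: successors {w3}; □□p there: w3:T. ✓
w3: successors {w0}; □□p there: w0:F. ✗
Satisfying worlds: {w1, w2}.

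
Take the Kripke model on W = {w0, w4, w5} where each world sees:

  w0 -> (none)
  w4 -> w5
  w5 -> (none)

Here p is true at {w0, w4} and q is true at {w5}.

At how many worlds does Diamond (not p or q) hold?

1

w0: no successors, so Diamond (not p or q) fails. ✗
w4: successors {w5}; not p or q there: w5:T. ✓
w5: no successors, so Diamond (not p or q) fails. ✗
Satisfying worlds: {w4}.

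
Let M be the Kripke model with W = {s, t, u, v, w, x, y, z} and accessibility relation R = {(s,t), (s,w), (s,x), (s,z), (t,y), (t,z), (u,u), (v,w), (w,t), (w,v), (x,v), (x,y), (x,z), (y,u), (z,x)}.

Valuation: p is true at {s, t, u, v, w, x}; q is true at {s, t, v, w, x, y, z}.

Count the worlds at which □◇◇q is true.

4

s: successors {t, w, x, z}; ◇◇q there: t:T, w:T, x:T, z:T. ✓
t: successors {y, z}; ◇◇q there: y:F, z:T. ✗
u: successors {u}; ◇◇q there: u:F. ✗
v: successors {w}; ◇◇q there: w:T. ✓
w: successors {t, v}; ◇◇q there: t:T, v:T. ✓
x: successors {v, y, z}; ◇◇q there: v:T, y:F, z:T. ✗
y: successors {u}; ◇◇q there: u:F. ✗
z: successors {x}; ◇◇q there: x:T. ✓
Satisfying worlds: {s, v, w, z}.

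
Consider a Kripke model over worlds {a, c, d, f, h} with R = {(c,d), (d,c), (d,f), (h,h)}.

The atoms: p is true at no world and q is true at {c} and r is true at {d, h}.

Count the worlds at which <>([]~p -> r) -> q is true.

a: <>([]~p -> r) is F, q is F. ✓
c: <>([]~p -> r) is T, q is T. ✓
d: <>([]~p -> r) is F, q is F. ✓
f: <>([]~p -> r) is F, q is F. ✓
h: <>([]~p -> r) is T, q is F. ✗
Satisfying worlds: {a, c, d, f}.

4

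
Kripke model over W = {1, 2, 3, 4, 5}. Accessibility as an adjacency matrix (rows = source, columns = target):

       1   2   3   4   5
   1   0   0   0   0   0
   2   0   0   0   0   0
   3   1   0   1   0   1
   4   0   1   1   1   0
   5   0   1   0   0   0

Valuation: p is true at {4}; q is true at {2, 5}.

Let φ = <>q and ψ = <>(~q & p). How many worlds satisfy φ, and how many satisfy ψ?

For <>q:
1: no successors, so <>q fails. ✗
2: no successors, so <>q fails. ✗
3: successors {1, 3, 5}; q there: 1:F, 3:F, 5:T. ✓
4: successors {2, 3, 4}; q there: 2:T, 3:F, 4:F. ✓
5: successors {2}; q there: 2:T. ✓
— 3 worlds.
For <>(~q & p):
1: no successors, so <>(~q & p) fails. ✗
2: no successors, so <>(~q & p) fails. ✗
3: successors {1, 3, 5}; ~q & p there: 1:F, 3:F, 5:F. ✗
4: successors {2, 3, 4}; ~q & p there: 2:F, 3:F, 4:T. ✓
5: successors {2}; ~q & p there: 2:F. ✗
— 1 world.

3 and 1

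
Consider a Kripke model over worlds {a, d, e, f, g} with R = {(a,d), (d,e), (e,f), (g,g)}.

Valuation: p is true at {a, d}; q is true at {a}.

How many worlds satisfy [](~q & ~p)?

a: successors {d}; ~q & ~p there: d:F. ✗
d: successors {e}; ~q & ~p there: e:T. ✓
e: successors {f}; ~q & ~p there: f:T. ✓
f: no successors, so [](~q & ~p) holds vacuously. ✓
g: successors {g}; ~q & ~p there: g:T. ✓
Satisfying worlds: {d, e, f, g}.

4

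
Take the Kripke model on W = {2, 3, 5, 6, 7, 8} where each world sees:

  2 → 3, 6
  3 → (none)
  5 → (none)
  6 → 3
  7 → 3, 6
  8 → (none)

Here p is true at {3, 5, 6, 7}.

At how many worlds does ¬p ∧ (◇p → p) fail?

5

2: ¬p is T, ◇p → p is F. ✗
3: ¬p is F, ◇p → p is T. ✗
5: ¬p is F, ◇p → p is T. ✗
6: ¬p is F, ◇p → p is T. ✗
7: ¬p is F, ◇p → p is T. ✗
8: ¬p is T, ◇p → p is T. ✓
Satisfying worlds: {8}.
So ¬p ∧ (◇p → p) fails at the other 5 worlds.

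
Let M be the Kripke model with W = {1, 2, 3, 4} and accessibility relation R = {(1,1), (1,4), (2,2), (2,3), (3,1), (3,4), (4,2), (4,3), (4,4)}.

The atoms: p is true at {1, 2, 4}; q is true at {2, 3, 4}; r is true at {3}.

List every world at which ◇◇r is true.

{1, 2, 3, 4}

1: successors {1, 4}; ◇r there: 1:F, 4:T. ✓
2: successors {2, 3}; ◇r there: 2:T, 3:F. ✓
3: successors {1, 4}; ◇r there: 1:F, 4:T. ✓
4: successors {2, 3, 4}; ◇r there: 2:T, 3:F, 4:T. ✓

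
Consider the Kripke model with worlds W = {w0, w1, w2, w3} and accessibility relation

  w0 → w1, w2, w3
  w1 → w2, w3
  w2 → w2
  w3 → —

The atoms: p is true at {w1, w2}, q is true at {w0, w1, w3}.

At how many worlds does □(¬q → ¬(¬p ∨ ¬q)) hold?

w0: successors {w1, w2, w3}; ¬q → ¬(¬p ∨ ¬q) there: w1:T, w2:F, w3:T. ✗
w1: successors {w2, w3}; ¬q → ¬(¬p ∨ ¬q) there: w2:F, w3:T. ✗
w2: successors {w2}; ¬q → ¬(¬p ∨ ¬q) there: w2:F. ✗
w3: no successors, so □(¬q → ¬(¬p ∨ ¬q)) holds vacuously. ✓
Satisfying worlds: {w3}.

1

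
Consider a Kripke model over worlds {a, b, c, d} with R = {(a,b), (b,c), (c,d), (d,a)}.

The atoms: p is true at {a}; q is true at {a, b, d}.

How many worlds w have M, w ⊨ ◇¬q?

1

a: successors {b}; ¬q there: b:F. ✗
b: successors {c}; ¬q there: c:T. ✓
c: successors {d}; ¬q there: d:F. ✗
d: successors {a}; ¬q there: a:F. ✗
Satisfying worlds: {b}.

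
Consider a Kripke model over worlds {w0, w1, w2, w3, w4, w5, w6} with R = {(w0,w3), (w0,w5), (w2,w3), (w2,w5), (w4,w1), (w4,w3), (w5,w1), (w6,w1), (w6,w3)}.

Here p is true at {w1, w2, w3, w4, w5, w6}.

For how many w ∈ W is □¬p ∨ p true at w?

w0: □¬p is F, p is F. ✗
w1: □¬p is T, p is T. ✓
w2: □¬p is F, p is T. ✓
w3: □¬p is T, p is T. ✓
w4: □¬p is F, p is T. ✓
w5: □¬p is F, p is T. ✓
w6: □¬p is F, p is T. ✓
Satisfying worlds: {w1, w2, w3, w4, w5, w6}.

6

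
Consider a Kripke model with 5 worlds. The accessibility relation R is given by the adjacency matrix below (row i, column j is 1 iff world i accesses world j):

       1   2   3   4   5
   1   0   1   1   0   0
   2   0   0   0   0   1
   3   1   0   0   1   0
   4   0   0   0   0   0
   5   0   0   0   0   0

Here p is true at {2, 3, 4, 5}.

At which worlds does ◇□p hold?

{1, 2, 3}

1: successors {2, 3}; □p there: 2:T, 3:F. ✓
2: successors {5}; □p there: 5:T. ✓
3: successors {1, 4}; □p there: 1:T, 4:T. ✓
4: no successors, so ◇□p fails. ✗
5: no successors, so ◇□p fails. ✗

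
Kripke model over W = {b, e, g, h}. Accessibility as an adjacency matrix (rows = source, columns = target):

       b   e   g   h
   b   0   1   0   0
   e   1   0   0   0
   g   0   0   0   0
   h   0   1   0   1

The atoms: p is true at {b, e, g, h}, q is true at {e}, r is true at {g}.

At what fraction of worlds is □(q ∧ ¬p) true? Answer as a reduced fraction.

b: successors {e}; q ∧ ¬p there: e:F. ✗
e: successors {b}; q ∧ ¬p there: b:F. ✗
g: no successors, so □(q ∧ ¬p) holds vacuously. ✓
h: successors {e, h}; q ∧ ¬p there: e:F, h:F. ✗
That's 1 of 4 worlds, so 1/4.

1/4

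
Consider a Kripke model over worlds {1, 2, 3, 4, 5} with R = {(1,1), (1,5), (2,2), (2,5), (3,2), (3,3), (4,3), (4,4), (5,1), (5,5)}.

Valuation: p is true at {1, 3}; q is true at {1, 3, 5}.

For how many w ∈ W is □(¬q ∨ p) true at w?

2

1: successors {1, 5}; ¬q ∨ p there: 1:T, 5:F. ✗
2: successors {2, 5}; ¬q ∨ p there: 2:T, 5:F. ✗
3: successors {2, 3}; ¬q ∨ p there: 2:T, 3:T. ✓
4: successors {3, 4}; ¬q ∨ p there: 3:T, 4:T. ✓
5: successors {1, 5}; ¬q ∨ p there: 1:T, 5:F. ✗
Satisfying worlds: {3, 4}.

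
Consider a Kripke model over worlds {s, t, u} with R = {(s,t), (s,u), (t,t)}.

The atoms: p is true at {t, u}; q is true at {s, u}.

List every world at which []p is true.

{s, t, u}

s: successors {t, u}; p there: t:T, u:T. ✓
t: successors {t}; p there: t:T. ✓
u: no successors, so []p holds vacuously. ✓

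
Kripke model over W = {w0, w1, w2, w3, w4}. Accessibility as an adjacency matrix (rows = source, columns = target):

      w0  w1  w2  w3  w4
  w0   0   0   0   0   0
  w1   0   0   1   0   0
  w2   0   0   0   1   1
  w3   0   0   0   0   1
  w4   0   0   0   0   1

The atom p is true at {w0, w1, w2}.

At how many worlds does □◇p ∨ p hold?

w0: □◇p is T, p is T. ✓
w1: □◇p is F, p is T. ✓
w2: □◇p is F, p is T. ✓
w3: □◇p is F, p is F. ✗
w4: □◇p is F, p is F. ✗
Satisfying worlds: {w0, w1, w2}.

3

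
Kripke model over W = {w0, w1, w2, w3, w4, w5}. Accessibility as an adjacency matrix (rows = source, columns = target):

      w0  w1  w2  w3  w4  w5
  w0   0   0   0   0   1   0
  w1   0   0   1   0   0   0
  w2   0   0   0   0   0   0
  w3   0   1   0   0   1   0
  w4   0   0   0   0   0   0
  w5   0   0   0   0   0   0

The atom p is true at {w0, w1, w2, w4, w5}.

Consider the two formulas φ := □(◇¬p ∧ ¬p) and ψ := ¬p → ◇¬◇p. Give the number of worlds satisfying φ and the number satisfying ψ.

3 and 6

For □(◇¬p ∧ ¬p):
w0: successors {w4}; ◇¬p ∧ ¬p there: w4:F. ✗
w1: successors {w2}; ◇¬p ∧ ¬p there: w2:F. ✗
w2: no successors, so □(◇¬p ∧ ¬p) holds vacuously. ✓
w3: successors {w1, w4}; ◇¬p ∧ ¬p there: w1:F, w4:F. ✗
w4: no successors, so □(◇¬p ∧ ¬p) holds vacuously. ✓
w5: no successors, so □(◇¬p ∧ ¬p) holds vacuously. ✓
— 3 worlds.
For ¬p → ◇¬◇p:
w0: ¬p is F, ◇¬◇p is T. ✓
w1: ¬p is F, ◇¬◇p is T. ✓
w2: ¬p is F, ◇¬◇p is F. ✓
w3: ¬p is T, ◇¬◇p is T. ✓
w4: ¬p is F, ◇¬◇p is F. ✓
w5: ¬p is F, ◇¬◇p is F. ✓
— 6 worlds.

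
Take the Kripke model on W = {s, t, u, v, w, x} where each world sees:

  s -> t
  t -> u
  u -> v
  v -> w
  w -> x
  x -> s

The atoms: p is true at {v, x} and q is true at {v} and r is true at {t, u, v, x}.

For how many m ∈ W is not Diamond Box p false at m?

2

s: Diamond Box p is F. ✓
t: Diamond Box p is T. ✗
u: Diamond Box p is F. ✓
v: Diamond Box p is T. ✗
w: Diamond Box p is F. ✓
x: Diamond Box p is F. ✓
Satisfying worlds: {s, u, w, x}.
So not Diamond Box p fails at the other 2 worlds.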